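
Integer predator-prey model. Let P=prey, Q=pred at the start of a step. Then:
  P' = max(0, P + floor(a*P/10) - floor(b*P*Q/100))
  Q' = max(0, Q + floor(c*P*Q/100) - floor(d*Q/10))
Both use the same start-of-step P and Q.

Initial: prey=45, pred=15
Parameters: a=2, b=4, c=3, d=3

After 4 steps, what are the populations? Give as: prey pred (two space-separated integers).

Step 1: prey: 45+9-27=27; pred: 15+20-4=31
Step 2: prey: 27+5-33=0; pred: 31+25-9=47
Step 3: prey: 0+0-0=0; pred: 47+0-14=33
Step 4: prey: 0+0-0=0; pred: 33+0-9=24

Answer: 0 24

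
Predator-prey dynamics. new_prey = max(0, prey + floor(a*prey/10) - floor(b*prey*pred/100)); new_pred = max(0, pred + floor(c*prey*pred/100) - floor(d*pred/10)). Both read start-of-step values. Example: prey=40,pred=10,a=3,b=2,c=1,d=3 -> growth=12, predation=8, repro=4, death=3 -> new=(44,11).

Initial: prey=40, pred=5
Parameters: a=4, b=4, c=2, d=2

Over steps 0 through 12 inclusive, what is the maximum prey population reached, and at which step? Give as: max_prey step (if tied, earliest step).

Step 1: prey: 40+16-8=48; pred: 5+4-1=8
Step 2: prey: 48+19-15=52; pred: 8+7-1=14
Step 3: prey: 52+20-29=43; pred: 14+14-2=26
Step 4: prey: 43+17-44=16; pred: 26+22-5=43
Step 5: prey: 16+6-27=0; pred: 43+13-8=48
Step 6: prey: 0+0-0=0; pred: 48+0-9=39
Step 7: prey: 0+0-0=0; pred: 39+0-7=32
Step 8: prey: 0+0-0=0; pred: 32+0-6=26
Step 9: prey: 0+0-0=0; pred: 26+0-5=21
Step 10: prey: 0+0-0=0; pred: 21+0-4=17
Step 11: prey: 0+0-0=0; pred: 17+0-3=14
Step 12: prey: 0+0-0=0; pred: 14+0-2=12
Max prey = 52 at step 2

Answer: 52 2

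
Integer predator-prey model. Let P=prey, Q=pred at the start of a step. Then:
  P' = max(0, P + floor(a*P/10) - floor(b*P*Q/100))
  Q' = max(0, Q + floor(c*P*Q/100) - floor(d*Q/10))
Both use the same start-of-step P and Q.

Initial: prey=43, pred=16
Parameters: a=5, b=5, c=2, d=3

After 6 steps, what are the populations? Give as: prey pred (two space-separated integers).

Answer: 0 11

Derivation:
Step 1: prey: 43+21-34=30; pred: 16+13-4=25
Step 2: prey: 30+15-37=8; pred: 25+15-7=33
Step 3: prey: 8+4-13=0; pred: 33+5-9=29
Step 4: prey: 0+0-0=0; pred: 29+0-8=21
Step 5: prey: 0+0-0=0; pred: 21+0-6=15
Step 6: prey: 0+0-0=0; pred: 15+0-4=11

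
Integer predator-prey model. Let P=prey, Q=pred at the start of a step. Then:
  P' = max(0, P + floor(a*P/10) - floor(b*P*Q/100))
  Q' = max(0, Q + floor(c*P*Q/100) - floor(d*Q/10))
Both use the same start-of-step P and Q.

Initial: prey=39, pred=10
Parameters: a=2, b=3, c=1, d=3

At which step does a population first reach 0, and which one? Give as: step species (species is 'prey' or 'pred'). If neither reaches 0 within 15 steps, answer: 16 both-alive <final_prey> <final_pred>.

Answer: 16 both-alive 23 6

Derivation:
Step 1: prey: 39+7-11=35; pred: 10+3-3=10
Step 2: prey: 35+7-10=32; pred: 10+3-3=10
Step 3: prey: 32+6-9=29; pred: 10+3-3=10
Step 4: prey: 29+5-8=26; pred: 10+2-3=9
Step 5: prey: 26+5-7=24; pred: 9+2-2=9
Step 6: prey: 24+4-6=22; pred: 9+2-2=9
Step 7: prey: 22+4-5=21; pred: 9+1-2=8
Step 8: prey: 21+4-5=20; pred: 8+1-2=7
Step 9: prey: 20+4-4=20; pred: 7+1-2=6
Step 10: prey: 20+4-3=21; pred: 6+1-1=6
Step 11: prey: 21+4-3=22; pred: 6+1-1=6
Step 12: prey: 22+4-3=23; pred: 6+1-1=6
Step 13: prey: 23+4-4=23; pred: 6+1-1=6
Steps 14-15: state stable at prey=23, pred=6 (no change)
No extinction within 15 steps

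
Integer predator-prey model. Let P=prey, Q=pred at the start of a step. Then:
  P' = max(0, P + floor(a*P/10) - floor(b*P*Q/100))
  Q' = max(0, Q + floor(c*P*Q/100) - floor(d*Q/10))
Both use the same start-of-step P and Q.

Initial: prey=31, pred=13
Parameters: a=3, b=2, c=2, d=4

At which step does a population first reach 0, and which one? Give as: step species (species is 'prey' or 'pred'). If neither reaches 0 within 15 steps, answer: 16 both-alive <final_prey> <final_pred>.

Step 1: prey: 31+9-8=32; pred: 13+8-5=16
Step 2: prey: 32+9-10=31; pred: 16+10-6=20
Step 3: prey: 31+9-12=28; pred: 20+12-8=24
Step 4: prey: 28+8-13=23; pred: 24+13-9=28
Step 5: prey: 23+6-12=17; pred: 28+12-11=29
Step 6: prey: 17+5-9=13; pred: 29+9-11=27
Step 7: prey: 13+3-7=9; pred: 27+7-10=24
Step 8: prey: 9+2-4=7; pred: 24+4-9=19
Step 9: prey: 7+2-2=7; pred: 19+2-7=14
Step 10: prey: 7+2-1=8; pred: 14+1-5=10
Step 11: prey: 8+2-1=9; pred: 10+1-4=7
Step 12: prey: 9+2-1=10; pred: 7+1-2=6
Step 13: prey: 10+3-1=12; pred: 6+1-2=5
Step 14: prey: 12+3-1=14; pred: 5+1-2=4
Step 15: prey: 14+4-1=17; pred: 4+1-1=4
No extinction within 15 steps

Answer: 16 both-alive 17 4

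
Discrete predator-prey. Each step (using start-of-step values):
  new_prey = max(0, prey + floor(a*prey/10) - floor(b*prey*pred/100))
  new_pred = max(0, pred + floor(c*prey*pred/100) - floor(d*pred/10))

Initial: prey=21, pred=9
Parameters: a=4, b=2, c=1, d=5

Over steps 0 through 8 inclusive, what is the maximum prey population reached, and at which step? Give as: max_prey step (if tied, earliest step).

Step 1: prey: 21+8-3=26; pred: 9+1-4=6
Step 2: prey: 26+10-3=33; pred: 6+1-3=4
Step 3: prey: 33+13-2=44; pred: 4+1-2=3
Step 4: prey: 44+17-2=59; pred: 3+1-1=3
Step 5: prey: 59+23-3=79; pred: 3+1-1=3
Step 6: prey: 79+31-4=106; pred: 3+2-1=4
Step 7: prey: 106+42-8=140; pred: 4+4-2=6
Step 8: prey: 140+56-16=180; pred: 6+8-3=11
Max prey = 180 at step 8

Answer: 180 8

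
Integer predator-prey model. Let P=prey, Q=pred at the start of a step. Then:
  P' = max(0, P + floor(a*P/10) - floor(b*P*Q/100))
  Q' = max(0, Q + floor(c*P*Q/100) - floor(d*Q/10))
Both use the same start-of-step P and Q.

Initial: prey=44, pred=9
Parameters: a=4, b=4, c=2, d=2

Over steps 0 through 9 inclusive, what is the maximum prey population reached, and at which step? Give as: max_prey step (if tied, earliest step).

Answer: 46 1

Derivation:
Step 1: prey: 44+17-15=46; pred: 9+7-1=15
Step 2: prey: 46+18-27=37; pred: 15+13-3=25
Step 3: prey: 37+14-37=14; pred: 25+18-5=38
Step 4: prey: 14+5-21=0; pred: 38+10-7=41
Step 5: prey: 0+0-0=0; pred: 41+0-8=33
Step 6: prey: 0+0-0=0; pred: 33+0-6=27
Step 7: prey: 0+0-0=0; pred: 27+0-5=22
Step 8: prey: 0+0-0=0; pred: 22+0-4=18
Step 9: prey: 0+0-0=0; pred: 18+0-3=15
Max prey = 46 at step 1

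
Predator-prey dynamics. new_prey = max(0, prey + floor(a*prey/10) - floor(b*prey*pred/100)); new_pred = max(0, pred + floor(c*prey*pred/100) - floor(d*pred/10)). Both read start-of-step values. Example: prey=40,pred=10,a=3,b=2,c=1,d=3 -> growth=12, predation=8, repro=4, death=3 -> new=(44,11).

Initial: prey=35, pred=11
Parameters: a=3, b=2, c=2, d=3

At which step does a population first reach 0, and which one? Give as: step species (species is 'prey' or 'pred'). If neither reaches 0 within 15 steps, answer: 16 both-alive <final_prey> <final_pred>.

Answer: 16 both-alive 1 3

Derivation:
Step 1: prey: 35+10-7=38; pred: 11+7-3=15
Step 2: prey: 38+11-11=38; pred: 15+11-4=22
Step 3: prey: 38+11-16=33; pred: 22+16-6=32
Step 4: prey: 33+9-21=21; pred: 32+21-9=44
Step 5: prey: 21+6-18=9; pred: 44+18-13=49
Step 6: prey: 9+2-8=3; pred: 49+8-14=43
Step 7: prey: 3+0-2=1; pred: 43+2-12=33
Step 8: prey: 1+0-0=1; pred: 33+0-9=24
Step 9: prey: 1+0-0=1; pred: 24+0-7=17
Step 10: prey: 1+0-0=1; pred: 17+0-5=12
Step 11: prey: 1+0-0=1; pred: 12+0-3=9
Step 12: prey: 1+0-0=1; pred: 9+0-2=7
Step 13: prey: 1+0-0=1; pred: 7+0-2=5
Step 14: prey: 1+0-0=1; pred: 5+0-1=4
Step 15: prey: 1+0-0=1; pred: 4+0-1=3
No extinction within 15 steps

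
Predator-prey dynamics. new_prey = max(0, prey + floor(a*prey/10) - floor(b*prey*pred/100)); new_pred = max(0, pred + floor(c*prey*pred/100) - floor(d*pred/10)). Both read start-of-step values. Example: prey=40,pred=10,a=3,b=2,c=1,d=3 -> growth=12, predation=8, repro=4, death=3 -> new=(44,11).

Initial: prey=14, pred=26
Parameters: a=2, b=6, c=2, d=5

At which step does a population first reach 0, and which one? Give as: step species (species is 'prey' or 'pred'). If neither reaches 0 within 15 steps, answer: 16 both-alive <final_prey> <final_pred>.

Answer: 1 prey

Derivation:
Step 1: prey: 14+2-21=0; pred: 26+7-13=20
First extinction: prey at step 1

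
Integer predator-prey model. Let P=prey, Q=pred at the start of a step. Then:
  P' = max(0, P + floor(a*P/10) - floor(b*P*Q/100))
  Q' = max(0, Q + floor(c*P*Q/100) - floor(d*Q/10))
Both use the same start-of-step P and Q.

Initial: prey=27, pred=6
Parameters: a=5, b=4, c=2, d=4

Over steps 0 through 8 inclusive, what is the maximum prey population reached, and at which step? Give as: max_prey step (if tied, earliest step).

Answer: 48 3

Derivation:
Step 1: prey: 27+13-6=34; pred: 6+3-2=7
Step 2: prey: 34+17-9=42; pred: 7+4-2=9
Step 3: prey: 42+21-15=48; pred: 9+7-3=13
Step 4: prey: 48+24-24=48; pred: 13+12-5=20
Step 5: prey: 48+24-38=34; pred: 20+19-8=31
Step 6: prey: 34+17-42=9; pred: 31+21-12=40
Step 7: prey: 9+4-14=0; pred: 40+7-16=31
Step 8: prey: 0+0-0=0; pred: 31+0-12=19
Max prey = 48 at step 3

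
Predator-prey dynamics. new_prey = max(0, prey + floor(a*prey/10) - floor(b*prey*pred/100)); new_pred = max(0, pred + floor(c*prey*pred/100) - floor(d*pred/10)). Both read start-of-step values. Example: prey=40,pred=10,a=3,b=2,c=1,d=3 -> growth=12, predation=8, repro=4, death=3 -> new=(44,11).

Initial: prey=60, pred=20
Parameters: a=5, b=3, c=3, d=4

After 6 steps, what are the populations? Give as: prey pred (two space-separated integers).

Answer: 0 17

Derivation:
Step 1: prey: 60+30-36=54; pred: 20+36-8=48
Step 2: prey: 54+27-77=4; pred: 48+77-19=106
Step 3: prey: 4+2-12=0; pred: 106+12-42=76
Step 4: prey: 0+0-0=0; pred: 76+0-30=46
Step 5: prey: 0+0-0=0; pred: 46+0-18=28
Step 6: prey: 0+0-0=0; pred: 28+0-11=17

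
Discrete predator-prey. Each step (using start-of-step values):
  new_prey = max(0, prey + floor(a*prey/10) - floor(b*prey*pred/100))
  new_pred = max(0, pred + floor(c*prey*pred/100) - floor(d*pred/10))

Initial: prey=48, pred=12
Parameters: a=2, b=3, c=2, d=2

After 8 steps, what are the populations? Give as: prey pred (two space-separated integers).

Answer: 0 16

Derivation:
Step 1: prey: 48+9-17=40; pred: 12+11-2=21
Step 2: prey: 40+8-25=23; pred: 21+16-4=33
Step 3: prey: 23+4-22=5; pred: 33+15-6=42
Step 4: prey: 5+1-6=0; pred: 42+4-8=38
Step 5: prey: 0+0-0=0; pred: 38+0-7=31
Step 6: prey: 0+0-0=0; pred: 31+0-6=25
Step 7: prey: 0+0-0=0; pred: 25+0-5=20
Step 8: prey: 0+0-0=0; pred: 20+0-4=16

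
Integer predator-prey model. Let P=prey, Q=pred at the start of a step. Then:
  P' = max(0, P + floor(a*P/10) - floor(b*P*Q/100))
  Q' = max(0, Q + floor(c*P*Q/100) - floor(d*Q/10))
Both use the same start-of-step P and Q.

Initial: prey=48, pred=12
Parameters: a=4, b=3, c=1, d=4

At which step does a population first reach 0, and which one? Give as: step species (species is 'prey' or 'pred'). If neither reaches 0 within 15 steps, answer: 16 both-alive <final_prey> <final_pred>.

Step 1: prey: 48+19-17=50; pred: 12+5-4=13
Step 2: prey: 50+20-19=51; pred: 13+6-5=14
Step 3: prey: 51+20-21=50; pred: 14+7-5=16
Step 4: prey: 50+20-24=46; pred: 16+8-6=18
Step 5: prey: 46+18-24=40; pred: 18+8-7=19
Step 6: prey: 40+16-22=34; pred: 19+7-7=19
Step 7: prey: 34+13-19=28; pred: 19+6-7=18
Step 8: prey: 28+11-15=24; pred: 18+5-7=16
Step 9: prey: 24+9-11=22; pred: 16+3-6=13
Step 10: prey: 22+8-8=22; pred: 13+2-5=10
Step 11: prey: 22+8-6=24; pred: 10+2-4=8
Step 12: prey: 24+9-5=28; pred: 8+1-3=6
Step 13: prey: 28+11-5=34; pred: 6+1-2=5
Step 14: prey: 34+13-5=42; pred: 5+1-2=4
Step 15: prey: 42+16-5=53; pred: 4+1-1=4
No extinction within 15 steps

Answer: 16 both-alive 53 4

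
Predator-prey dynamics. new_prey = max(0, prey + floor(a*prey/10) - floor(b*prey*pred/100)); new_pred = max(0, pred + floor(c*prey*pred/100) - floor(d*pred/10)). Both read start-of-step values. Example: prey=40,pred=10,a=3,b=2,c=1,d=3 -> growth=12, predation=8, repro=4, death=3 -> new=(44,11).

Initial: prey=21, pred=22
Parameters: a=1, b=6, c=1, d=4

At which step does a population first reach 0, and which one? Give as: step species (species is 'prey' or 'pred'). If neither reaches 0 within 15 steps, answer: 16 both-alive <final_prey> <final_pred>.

Answer: 1 prey

Derivation:
Step 1: prey: 21+2-27=0; pred: 22+4-8=18
First extinction: prey at step 1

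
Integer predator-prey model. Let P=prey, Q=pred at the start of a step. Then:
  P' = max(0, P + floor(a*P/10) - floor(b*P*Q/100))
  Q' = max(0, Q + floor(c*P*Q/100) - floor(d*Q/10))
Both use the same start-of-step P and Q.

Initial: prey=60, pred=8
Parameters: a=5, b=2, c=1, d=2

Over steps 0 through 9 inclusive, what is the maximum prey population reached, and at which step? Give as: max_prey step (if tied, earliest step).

Answer: 121 3

Derivation:
Step 1: prey: 60+30-9=81; pred: 8+4-1=11
Step 2: prey: 81+40-17=104; pred: 11+8-2=17
Step 3: prey: 104+52-35=121; pred: 17+17-3=31
Step 4: prey: 121+60-75=106; pred: 31+37-6=62
Step 5: prey: 106+53-131=28; pred: 62+65-12=115
Step 6: prey: 28+14-64=0; pred: 115+32-23=124
Step 7: prey: 0+0-0=0; pred: 124+0-24=100
Step 8: prey: 0+0-0=0; pred: 100+0-20=80
Step 9: prey: 0+0-0=0; pred: 80+0-16=64
Max prey = 121 at step 3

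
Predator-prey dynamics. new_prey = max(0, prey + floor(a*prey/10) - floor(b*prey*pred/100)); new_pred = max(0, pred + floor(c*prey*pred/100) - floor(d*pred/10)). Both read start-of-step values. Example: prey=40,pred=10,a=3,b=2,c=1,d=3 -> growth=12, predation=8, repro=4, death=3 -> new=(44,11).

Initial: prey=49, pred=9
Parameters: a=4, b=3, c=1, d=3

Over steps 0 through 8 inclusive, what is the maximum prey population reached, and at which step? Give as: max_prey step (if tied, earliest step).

Step 1: prey: 49+19-13=55; pred: 9+4-2=11
Step 2: prey: 55+22-18=59; pred: 11+6-3=14
Step 3: prey: 59+23-24=58; pred: 14+8-4=18
Step 4: prey: 58+23-31=50; pred: 18+10-5=23
Step 5: prey: 50+20-34=36; pred: 23+11-6=28
Step 6: prey: 36+14-30=20; pred: 28+10-8=30
Step 7: prey: 20+8-18=10; pred: 30+6-9=27
Step 8: prey: 10+4-8=6; pred: 27+2-8=21
Max prey = 59 at step 2

Answer: 59 2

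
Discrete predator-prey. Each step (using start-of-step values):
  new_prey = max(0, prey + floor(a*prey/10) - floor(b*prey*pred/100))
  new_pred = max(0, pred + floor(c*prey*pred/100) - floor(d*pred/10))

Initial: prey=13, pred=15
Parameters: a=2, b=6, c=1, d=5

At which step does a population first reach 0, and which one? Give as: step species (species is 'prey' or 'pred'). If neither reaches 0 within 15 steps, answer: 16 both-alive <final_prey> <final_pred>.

Answer: 16 both-alive 2 1

Derivation:
Step 1: prey: 13+2-11=4; pred: 15+1-7=9
Step 2: prey: 4+0-2=2; pred: 9+0-4=5
Step 3: prey: 2+0-0=2; pred: 5+0-2=3
Step 4: prey: 2+0-0=2; pred: 3+0-1=2
Step 5: prey: 2+0-0=2; pred: 2+0-1=1
Step 6: prey: 2+0-0=2; pred: 1+0-0=1
Steps 7-15: state stable at prey=2, pred=1 (no change)
No extinction within 15 steps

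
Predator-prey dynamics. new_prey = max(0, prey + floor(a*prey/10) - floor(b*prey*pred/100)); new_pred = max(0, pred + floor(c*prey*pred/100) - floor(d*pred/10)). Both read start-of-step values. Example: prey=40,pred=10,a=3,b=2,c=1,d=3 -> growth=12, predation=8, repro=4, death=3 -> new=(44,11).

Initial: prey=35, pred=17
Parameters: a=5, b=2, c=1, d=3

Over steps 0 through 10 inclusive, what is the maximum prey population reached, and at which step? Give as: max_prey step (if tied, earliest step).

Step 1: prey: 35+17-11=41; pred: 17+5-5=17
Step 2: prey: 41+20-13=48; pred: 17+6-5=18
Step 3: prey: 48+24-17=55; pred: 18+8-5=21
Step 4: prey: 55+27-23=59; pred: 21+11-6=26
Step 5: prey: 59+29-30=58; pred: 26+15-7=34
Step 6: prey: 58+29-39=48; pred: 34+19-10=43
Step 7: prey: 48+24-41=31; pred: 43+20-12=51
Step 8: prey: 31+15-31=15; pred: 51+15-15=51
Step 9: prey: 15+7-15=7; pred: 51+7-15=43
Step 10: prey: 7+3-6=4; pred: 43+3-12=34
Max prey = 59 at step 4

Answer: 59 4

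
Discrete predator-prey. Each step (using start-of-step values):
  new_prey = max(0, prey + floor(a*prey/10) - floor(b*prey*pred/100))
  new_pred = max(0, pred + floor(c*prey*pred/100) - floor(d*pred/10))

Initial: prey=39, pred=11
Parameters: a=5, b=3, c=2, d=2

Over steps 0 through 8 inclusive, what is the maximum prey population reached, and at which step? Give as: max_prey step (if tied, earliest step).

Step 1: prey: 39+19-12=46; pred: 11+8-2=17
Step 2: prey: 46+23-23=46; pred: 17+15-3=29
Step 3: prey: 46+23-40=29; pred: 29+26-5=50
Step 4: prey: 29+14-43=0; pred: 50+29-10=69
Step 5: prey: 0+0-0=0; pred: 69+0-13=56
Step 6: prey: 0+0-0=0; pred: 56+0-11=45
Step 7: prey: 0+0-0=0; pred: 45+0-9=36
Step 8: prey: 0+0-0=0; pred: 36+0-7=29
Max prey = 46 at step 1

Answer: 46 1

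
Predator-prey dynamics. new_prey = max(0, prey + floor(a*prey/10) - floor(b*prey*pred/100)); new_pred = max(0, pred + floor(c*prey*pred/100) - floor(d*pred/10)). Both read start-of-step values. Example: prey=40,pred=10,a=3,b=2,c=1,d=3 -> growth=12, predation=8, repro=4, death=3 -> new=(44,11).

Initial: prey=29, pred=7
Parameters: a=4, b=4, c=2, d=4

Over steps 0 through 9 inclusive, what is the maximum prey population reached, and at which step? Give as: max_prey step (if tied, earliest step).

Step 1: prey: 29+11-8=32; pred: 7+4-2=9
Step 2: prey: 32+12-11=33; pred: 9+5-3=11
Step 3: prey: 33+13-14=32; pred: 11+7-4=14
Step 4: prey: 32+12-17=27; pred: 14+8-5=17
Step 5: prey: 27+10-18=19; pred: 17+9-6=20
Step 6: prey: 19+7-15=11; pred: 20+7-8=19
Step 7: prey: 11+4-8=7; pred: 19+4-7=16
Step 8: prey: 7+2-4=5; pred: 16+2-6=12
Step 9: prey: 5+2-2=5; pred: 12+1-4=9
Max prey = 33 at step 2

Answer: 33 2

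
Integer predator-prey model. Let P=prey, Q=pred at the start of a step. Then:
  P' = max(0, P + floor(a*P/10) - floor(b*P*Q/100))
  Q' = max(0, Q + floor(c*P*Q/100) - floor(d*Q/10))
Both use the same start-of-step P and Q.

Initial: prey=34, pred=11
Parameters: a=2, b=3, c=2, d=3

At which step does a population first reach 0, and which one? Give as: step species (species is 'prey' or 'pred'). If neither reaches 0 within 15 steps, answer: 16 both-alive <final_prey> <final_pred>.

Answer: 16 both-alive 3 3

Derivation:
Step 1: prey: 34+6-11=29; pred: 11+7-3=15
Step 2: prey: 29+5-13=21; pred: 15+8-4=19
Step 3: prey: 21+4-11=14; pred: 19+7-5=21
Step 4: prey: 14+2-8=8; pred: 21+5-6=20
Step 5: prey: 8+1-4=5; pred: 20+3-6=17
Step 6: prey: 5+1-2=4; pred: 17+1-5=13
Step 7: prey: 4+0-1=3; pred: 13+1-3=11
Step 8: prey: 3+0-0=3; pred: 11+0-3=8
Step 9: prey: 3+0-0=3; pred: 8+0-2=6
Step 10: prey: 3+0-0=3; pred: 6+0-1=5
Step 11: prey: 3+0-0=3; pred: 5+0-1=4
Step 12: prey: 3+0-0=3; pred: 4+0-1=3
Step 13: prey: 3+0-0=3; pred: 3+0-0=3
Steps 14-15: state stable at prey=3, pred=3 (no change)
No extinction within 15 steps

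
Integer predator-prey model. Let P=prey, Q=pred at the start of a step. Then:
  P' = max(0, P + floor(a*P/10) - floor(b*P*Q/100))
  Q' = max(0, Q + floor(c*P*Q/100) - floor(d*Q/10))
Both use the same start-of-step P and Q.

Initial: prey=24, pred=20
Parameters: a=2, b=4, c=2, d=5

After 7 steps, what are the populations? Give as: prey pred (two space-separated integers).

Step 1: prey: 24+4-19=9; pred: 20+9-10=19
Step 2: prey: 9+1-6=4; pred: 19+3-9=13
Step 3: prey: 4+0-2=2; pred: 13+1-6=8
Step 4: prey: 2+0-0=2; pred: 8+0-4=4
Step 5: prey: 2+0-0=2; pred: 4+0-2=2
Step 6: prey: 2+0-0=2; pred: 2+0-1=1
Step 7: prey: 2+0-0=2; pred: 1+0-0=1

Answer: 2 1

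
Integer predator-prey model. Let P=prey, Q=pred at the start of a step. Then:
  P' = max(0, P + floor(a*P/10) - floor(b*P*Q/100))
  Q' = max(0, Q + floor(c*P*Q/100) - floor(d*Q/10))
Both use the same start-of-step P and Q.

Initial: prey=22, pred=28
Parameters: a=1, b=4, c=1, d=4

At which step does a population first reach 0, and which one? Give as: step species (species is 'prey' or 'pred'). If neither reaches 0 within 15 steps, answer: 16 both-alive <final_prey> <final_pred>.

Step 1: prey: 22+2-24=0; pred: 28+6-11=23
First extinction: prey at step 1

Answer: 1 prey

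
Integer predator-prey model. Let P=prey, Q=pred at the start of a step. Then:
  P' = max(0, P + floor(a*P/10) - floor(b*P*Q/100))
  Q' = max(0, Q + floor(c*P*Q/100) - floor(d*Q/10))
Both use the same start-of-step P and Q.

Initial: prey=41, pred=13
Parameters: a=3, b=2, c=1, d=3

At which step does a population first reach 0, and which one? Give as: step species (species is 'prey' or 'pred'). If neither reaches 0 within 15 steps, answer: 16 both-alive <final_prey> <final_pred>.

Answer: 16 both-alive 22 9

Derivation:
Step 1: prey: 41+12-10=43; pred: 13+5-3=15
Step 2: prey: 43+12-12=43; pred: 15+6-4=17
Step 3: prey: 43+12-14=41; pred: 17+7-5=19
Step 4: prey: 41+12-15=38; pred: 19+7-5=21
Step 5: prey: 38+11-15=34; pred: 21+7-6=22
Step 6: prey: 34+10-14=30; pred: 22+7-6=23
Step 7: prey: 30+9-13=26; pred: 23+6-6=23
Step 8: prey: 26+7-11=22; pred: 23+5-6=22
Step 9: prey: 22+6-9=19; pred: 22+4-6=20
Step 10: prey: 19+5-7=17; pred: 20+3-6=17
Step 11: prey: 17+5-5=17; pred: 17+2-5=14
Step 12: prey: 17+5-4=18; pred: 14+2-4=12
Step 13: prey: 18+5-4=19; pred: 12+2-3=11
Step 14: prey: 19+5-4=20; pred: 11+2-3=10
Step 15: prey: 20+6-4=22; pred: 10+2-3=9
No extinction within 15 steps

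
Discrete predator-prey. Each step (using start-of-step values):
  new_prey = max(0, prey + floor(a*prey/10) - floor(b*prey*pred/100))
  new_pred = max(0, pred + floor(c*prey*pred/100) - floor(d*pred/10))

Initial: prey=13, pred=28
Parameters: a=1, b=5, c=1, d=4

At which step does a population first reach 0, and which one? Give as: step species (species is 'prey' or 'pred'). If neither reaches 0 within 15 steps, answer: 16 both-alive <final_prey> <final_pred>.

Step 1: prey: 13+1-18=0; pred: 28+3-11=20
First extinction: prey at step 1

Answer: 1 prey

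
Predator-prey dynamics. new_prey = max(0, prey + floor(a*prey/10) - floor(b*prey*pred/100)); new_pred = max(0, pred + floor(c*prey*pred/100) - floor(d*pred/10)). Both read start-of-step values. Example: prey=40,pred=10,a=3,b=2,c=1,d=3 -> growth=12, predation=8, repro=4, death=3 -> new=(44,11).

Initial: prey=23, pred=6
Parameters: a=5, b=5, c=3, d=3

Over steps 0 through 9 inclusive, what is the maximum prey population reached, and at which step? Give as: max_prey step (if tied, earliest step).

Answer: 30 2

Derivation:
Step 1: prey: 23+11-6=28; pred: 6+4-1=9
Step 2: prey: 28+14-12=30; pred: 9+7-2=14
Step 3: prey: 30+15-21=24; pred: 14+12-4=22
Step 4: prey: 24+12-26=10; pred: 22+15-6=31
Step 5: prey: 10+5-15=0; pred: 31+9-9=31
Step 6: prey: 0+0-0=0; pred: 31+0-9=22
Step 7: prey: 0+0-0=0; pred: 22+0-6=16
Step 8: prey: 0+0-0=0; pred: 16+0-4=12
Step 9: prey: 0+0-0=0; pred: 12+0-3=9
Max prey = 30 at step 2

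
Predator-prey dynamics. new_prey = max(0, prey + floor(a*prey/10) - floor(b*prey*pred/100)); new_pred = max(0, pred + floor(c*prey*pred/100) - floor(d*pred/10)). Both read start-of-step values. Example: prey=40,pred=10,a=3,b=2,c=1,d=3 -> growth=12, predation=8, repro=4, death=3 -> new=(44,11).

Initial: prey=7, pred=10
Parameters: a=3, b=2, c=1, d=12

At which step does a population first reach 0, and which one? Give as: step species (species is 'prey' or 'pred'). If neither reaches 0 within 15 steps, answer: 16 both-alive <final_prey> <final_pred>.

Step 1: prey: 7+2-1=8; pred: 10+0-12=0
First extinction: pred at step 1

Answer: 1 pred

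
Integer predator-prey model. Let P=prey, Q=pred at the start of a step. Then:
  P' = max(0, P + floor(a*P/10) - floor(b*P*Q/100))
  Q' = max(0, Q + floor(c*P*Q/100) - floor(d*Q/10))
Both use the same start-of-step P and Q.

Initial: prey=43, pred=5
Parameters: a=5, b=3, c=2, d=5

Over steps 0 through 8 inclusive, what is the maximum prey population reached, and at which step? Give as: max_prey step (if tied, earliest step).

Answer: 85 3

Derivation:
Step 1: prey: 43+21-6=58; pred: 5+4-2=7
Step 2: prey: 58+29-12=75; pred: 7+8-3=12
Step 3: prey: 75+37-27=85; pred: 12+18-6=24
Step 4: prey: 85+42-61=66; pred: 24+40-12=52
Step 5: prey: 66+33-102=0; pred: 52+68-26=94
Step 6: prey: 0+0-0=0; pred: 94+0-47=47
Step 7: prey: 0+0-0=0; pred: 47+0-23=24
Step 8: prey: 0+0-0=0; pred: 24+0-12=12
Max prey = 85 at step 3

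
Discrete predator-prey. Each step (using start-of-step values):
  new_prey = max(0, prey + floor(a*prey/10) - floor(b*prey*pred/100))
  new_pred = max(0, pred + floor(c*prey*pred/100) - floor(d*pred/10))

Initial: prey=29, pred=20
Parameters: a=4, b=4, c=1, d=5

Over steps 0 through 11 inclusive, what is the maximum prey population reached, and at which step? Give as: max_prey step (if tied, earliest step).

Answer: 124 11

Derivation:
Step 1: prey: 29+11-23=17; pred: 20+5-10=15
Step 2: prey: 17+6-10=13; pred: 15+2-7=10
Step 3: prey: 13+5-5=13; pred: 10+1-5=6
Step 4: prey: 13+5-3=15; pred: 6+0-3=3
Step 5: prey: 15+6-1=20; pred: 3+0-1=2
Step 6: prey: 20+8-1=27; pred: 2+0-1=1
Step 7: prey: 27+10-1=36; pred: 1+0-0=1
Step 8: prey: 36+14-1=49; pred: 1+0-0=1
Step 9: prey: 49+19-1=67; pred: 1+0-0=1
Step 10: prey: 67+26-2=91; pred: 1+0-0=1
Step 11: prey: 91+36-3=124; pred: 1+0-0=1
Max prey = 124 at step 11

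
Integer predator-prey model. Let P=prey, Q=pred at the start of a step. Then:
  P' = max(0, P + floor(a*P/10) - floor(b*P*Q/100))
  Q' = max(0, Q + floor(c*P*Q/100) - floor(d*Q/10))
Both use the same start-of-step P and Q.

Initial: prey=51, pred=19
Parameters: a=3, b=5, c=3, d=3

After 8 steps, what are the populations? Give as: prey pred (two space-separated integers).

Answer: 0 7

Derivation:
Step 1: prey: 51+15-48=18; pred: 19+29-5=43
Step 2: prey: 18+5-38=0; pred: 43+23-12=54
Step 3: prey: 0+0-0=0; pred: 54+0-16=38
Step 4: prey: 0+0-0=0; pred: 38+0-11=27
Step 5: prey: 0+0-0=0; pred: 27+0-8=19
Step 6: prey: 0+0-0=0; pred: 19+0-5=14
Step 7: prey: 0+0-0=0; pred: 14+0-4=10
Step 8: prey: 0+0-0=0; pred: 10+0-3=7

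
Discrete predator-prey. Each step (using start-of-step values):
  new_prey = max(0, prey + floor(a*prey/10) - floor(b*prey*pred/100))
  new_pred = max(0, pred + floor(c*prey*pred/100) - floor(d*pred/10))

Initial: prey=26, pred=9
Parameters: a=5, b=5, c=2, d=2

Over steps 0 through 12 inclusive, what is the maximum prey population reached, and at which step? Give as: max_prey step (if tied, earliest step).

Answer: 28 1

Derivation:
Step 1: prey: 26+13-11=28; pred: 9+4-1=12
Step 2: prey: 28+14-16=26; pred: 12+6-2=16
Step 3: prey: 26+13-20=19; pred: 16+8-3=21
Step 4: prey: 19+9-19=9; pred: 21+7-4=24
Step 5: prey: 9+4-10=3; pred: 24+4-4=24
Step 6: prey: 3+1-3=1; pred: 24+1-4=21
Step 7: prey: 1+0-1=0; pred: 21+0-4=17
Step 8: prey: 0+0-0=0; pred: 17+0-3=14
Step 9: prey: 0+0-0=0; pred: 14+0-2=12
Step 10: prey: 0+0-0=0; pred: 12+0-2=10
Step 11: prey: 0+0-0=0; pred: 10+0-2=8
Step 12: prey: 0+0-0=0; pred: 8+0-1=7
Max prey = 28 at step 1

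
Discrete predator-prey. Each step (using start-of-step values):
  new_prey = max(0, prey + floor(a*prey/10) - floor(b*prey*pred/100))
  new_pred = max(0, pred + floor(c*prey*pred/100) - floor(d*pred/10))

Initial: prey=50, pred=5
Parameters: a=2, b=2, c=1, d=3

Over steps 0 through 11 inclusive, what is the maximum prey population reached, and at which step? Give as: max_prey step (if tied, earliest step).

Step 1: prey: 50+10-5=55; pred: 5+2-1=6
Step 2: prey: 55+11-6=60; pred: 6+3-1=8
Step 3: prey: 60+12-9=63; pred: 8+4-2=10
Step 4: prey: 63+12-12=63; pred: 10+6-3=13
Step 5: prey: 63+12-16=59; pred: 13+8-3=18
Step 6: prey: 59+11-21=49; pred: 18+10-5=23
Step 7: prey: 49+9-22=36; pred: 23+11-6=28
Step 8: prey: 36+7-20=23; pred: 28+10-8=30
Step 9: prey: 23+4-13=14; pred: 30+6-9=27
Step 10: prey: 14+2-7=9; pred: 27+3-8=22
Step 11: prey: 9+1-3=7; pred: 22+1-6=17
Max prey = 63 at step 3

Answer: 63 3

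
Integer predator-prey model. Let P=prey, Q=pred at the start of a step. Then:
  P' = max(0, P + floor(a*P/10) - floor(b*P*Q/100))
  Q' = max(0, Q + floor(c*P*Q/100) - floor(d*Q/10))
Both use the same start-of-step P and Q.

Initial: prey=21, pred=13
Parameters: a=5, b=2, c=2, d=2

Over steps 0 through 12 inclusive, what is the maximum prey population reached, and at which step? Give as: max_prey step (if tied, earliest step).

Answer: 33 3

Derivation:
Step 1: prey: 21+10-5=26; pred: 13+5-2=16
Step 2: prey: 26+13-8=31; pred: 16+8-3=21
Step 3: prey: 31+15-13=33; pred: 21+13-4=30
Step 4: prey: 33+16-19=30; pred: 30+19-6=43
Step 5: prey: 30+15-25=20; pred: 43+25-8=60
Step 6: prey: 20+10-24=6; pred: 60+24-12=72
Step 7: prey: 6+3-8=1; pred: 72+8-14=66
Step 8: prey: 1+0-1=0; pred: 66+1-13=54
Step 9: prey: 0+0-0=0; pred: 54+0-10=44
Step 10: prey: 0+0-0=0; pred: 44+0-8=36
Step 11: prey: 0+0-0=0; pred: 36+0-7=29
Step 12: prey: 0+0-0=0; pred: 29+0-5=24
Max prey = 33 at step 3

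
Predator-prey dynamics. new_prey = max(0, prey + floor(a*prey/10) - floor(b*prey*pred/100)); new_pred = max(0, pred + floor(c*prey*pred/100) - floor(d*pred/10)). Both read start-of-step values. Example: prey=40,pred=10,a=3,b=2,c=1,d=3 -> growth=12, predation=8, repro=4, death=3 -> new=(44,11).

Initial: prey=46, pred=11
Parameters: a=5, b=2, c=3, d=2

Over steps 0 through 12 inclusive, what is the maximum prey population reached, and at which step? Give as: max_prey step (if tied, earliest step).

Step 1: prey: 46+23-10=59; pred: 11+15-2=24
Step 2: prey: 59+29-28=60; pred: 24+42-4=62
Step 3: prey: 60+30-74=16; pred: 62+111-12=161
Step 4: prey: 16+8-51=0; pred: 161+77-32=206
Step 5: prey: 0+0-0=0; pred: 206+0-41=165
Step 6: prey: 0+0-0=0; pred: 165+0-33=132
Step 7: prey: 0+0-0=0; pred: 132+0-26=106
Step 8: prey: 0+0-0=0; pred: 106+0-21=85
Step 9: prey: 0+0-0=0; pred: 85+0-17=68
Step 10: prey: 0+0-0=0; pred: 68+0-13=55
Step 11: prey: 0+0-0=0; pred: 55+0-11=44
Step 12: prey: 0+0-0=0; pred: 44+0-8=36
Max prey = 60 at step 2

Answer: 60 2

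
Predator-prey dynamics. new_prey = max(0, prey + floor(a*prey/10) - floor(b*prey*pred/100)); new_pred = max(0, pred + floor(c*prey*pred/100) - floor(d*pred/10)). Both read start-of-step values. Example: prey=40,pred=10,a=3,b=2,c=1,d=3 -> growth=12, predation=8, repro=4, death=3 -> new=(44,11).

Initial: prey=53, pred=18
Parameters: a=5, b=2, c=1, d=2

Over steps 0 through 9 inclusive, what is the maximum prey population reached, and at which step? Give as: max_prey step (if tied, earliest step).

Step 1: prey: 53+26-19=60; pred: 18+9-3=24
Step 2: prey: 60+30-28=62; pred: 24+14-4=34
Step 3: prey: 62+31-42=51; pred: 34+21-6=49
Step 4: prey: 51+25-49=27; pred: 49+24-9=64
Step 5: prey: 27+13-34=6; pred: 64+17-12=69
Step 6: prey: 6+3-8=1; pred: 69+4-13=60
Step 7: prey: 1+0-1=0; pred: 60+0-12=48
Step 8: prey: 0+0-0=0; pred: 48+0-9=39
Step 9: prey: 0+0-0=0; pred: 39+0-7=32
Max prey = 62 at step 2

Answer: 62 2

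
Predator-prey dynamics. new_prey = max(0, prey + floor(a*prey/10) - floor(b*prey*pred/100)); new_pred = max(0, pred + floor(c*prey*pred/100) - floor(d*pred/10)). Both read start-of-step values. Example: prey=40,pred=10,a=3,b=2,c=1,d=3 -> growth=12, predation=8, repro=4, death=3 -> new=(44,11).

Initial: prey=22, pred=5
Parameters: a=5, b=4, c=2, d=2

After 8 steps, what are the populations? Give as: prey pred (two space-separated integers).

Answer: 0 35

Derivation:
Step 1: prey: 22+11-4=29; pred: 5+2-1=6
Step 2: prey: 29+14-6=37; pred: 6+3-1=8
Step 3: prey: 37+18-11=44; pred: 8+5-1=12
Step 4: prey: 44+22-21=45; pred: 12+10-2=20
Step 5: prey: 45+22-36=31; pred: 20+18-4=34
Step 6: prey: 31+15-42=4; pred: 34+21-6=49
Step 7: prey: 4+2-7=0; pred: 49+3-9=43
Step 8: prey: 0+0-0=0; pred: 43+0-8=35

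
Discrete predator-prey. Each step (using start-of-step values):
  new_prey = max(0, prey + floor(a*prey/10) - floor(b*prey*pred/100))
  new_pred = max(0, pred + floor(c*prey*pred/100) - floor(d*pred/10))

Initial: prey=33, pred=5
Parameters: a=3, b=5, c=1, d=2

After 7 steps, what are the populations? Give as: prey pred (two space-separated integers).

Answer: 43 7

Derivation:
Step 1: prey: 33+9-8=34; pred: 5+1-1=5
Step 2: prey: 34+10-8=36; pred: 5+1-1=5
Step 3: prey: 36+10-9=37; pred: 5+1-1=5
Step 4: prey: 37+11-9=39; pred: 5+1-1=5
Step 5: prey: 39+11-9=41; pred: 5+1-1=5
Step 6: prey: 41+12-10=43; pred: 5+2-1=6
Step 7: prey: 43+12-12=43; pred: 6+2-1=7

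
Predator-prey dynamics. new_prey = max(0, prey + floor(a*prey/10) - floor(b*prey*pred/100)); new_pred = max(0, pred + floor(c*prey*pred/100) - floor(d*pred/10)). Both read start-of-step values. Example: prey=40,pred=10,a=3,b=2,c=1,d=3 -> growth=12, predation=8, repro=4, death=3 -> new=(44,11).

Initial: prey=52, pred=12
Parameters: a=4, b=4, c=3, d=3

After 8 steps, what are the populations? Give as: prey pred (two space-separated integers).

Answer: 0 12

Derivation:
Step 1: prey: 52+20-24=48; pred: 12+18-3=27
Step 2: prey: 48+19-51=16; pred: 27+38-8=57
Step 3: prey: 16+6-36=0; pred: 57+27-17=67
Step 4: prey: 0+0-0=0; pred: 67+0-20=47
Step 5: prey: 0+0-0=0; pred: 47+0-14=33
Step 6: prey: 0+0-0=0; pred: 33+0-9=24
Step 7: prey: 0+0-0=0; pred: 24+0-7=17
Step 8: prey: 0+0-0=0; pred: 17+0-5=12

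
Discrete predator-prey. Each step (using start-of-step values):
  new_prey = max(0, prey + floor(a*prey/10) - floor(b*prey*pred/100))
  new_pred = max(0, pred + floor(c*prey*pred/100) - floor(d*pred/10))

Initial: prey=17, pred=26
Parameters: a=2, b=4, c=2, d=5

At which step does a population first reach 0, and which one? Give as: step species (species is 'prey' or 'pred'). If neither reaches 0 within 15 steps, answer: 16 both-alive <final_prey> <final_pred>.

Answer: 16 both-alive 1 1

Derivation:
Step 1: prey: 17+3-17=3; pred: 26+8-13=21
Step 2: prey: 3+0-2=1; pred: 21+1-10=12
Step 3: prey: 1+0-0=1; pred: 12+0-6=6
Step 4: prey: 1+0-0=1; pred: 6+0-3=3
Step 5: prey: 1+0-0=1; pred: 3+0-1=2
Step 6: prey: 1+0-0=1; pred: 2+0-1=1
Step 7: prey: 1+0-0=1; pred: 1+0-0=1
Steps 8-15: state stable at prey=1, pred=1 (no change)
No extinction within 15 steps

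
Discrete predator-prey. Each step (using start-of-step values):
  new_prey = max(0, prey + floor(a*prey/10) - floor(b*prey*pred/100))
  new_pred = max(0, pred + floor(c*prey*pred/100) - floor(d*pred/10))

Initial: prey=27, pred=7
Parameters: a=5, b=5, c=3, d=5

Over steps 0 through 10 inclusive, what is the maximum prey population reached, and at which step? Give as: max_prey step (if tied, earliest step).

Step 1: prey: 27+13-9=31; pred: 7+5-3=9
Step 2: prey: 31+15-13=33; pred: 9+8-4=13
Step 3: prey: 33+16-21=28; pred: 13+12-6=19
Step 4: prey: 28+14-26=16; pred: 19+15-9=25
Step 5: prey: 16+8-20=4; pred: 25+12-12=25
Step 6: prey: 4+2-5=1; pred: 25+3-12=16
Step 7: prey: 1+0-0=1; pred: 16+0-8=8
Step 8: prey: 1+0-0=1; pred: 8+0-4=4
Step 9: prey: 1+0-0=1; pred: 4+0-2=2
Step 10: prey: 1+0-0=1; pred: 2+0-1=1
Max prey = 33 at step 2

Answer: 33 2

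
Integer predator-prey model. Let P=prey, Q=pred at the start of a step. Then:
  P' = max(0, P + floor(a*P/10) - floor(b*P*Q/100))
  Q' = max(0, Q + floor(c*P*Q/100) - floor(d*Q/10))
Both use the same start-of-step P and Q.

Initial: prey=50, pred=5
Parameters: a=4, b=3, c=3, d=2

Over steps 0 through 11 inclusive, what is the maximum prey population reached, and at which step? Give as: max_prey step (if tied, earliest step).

Step 1: prey: 50+20-7=63; pred: 5+7-1=11
Step 2: prey: 63+25-20=68; pred: 11+20-2=29
Step 3: prey: 68+27-59=36; pred: 29+59-5=83
Step 4: prey: 36+14-89=0; pred: 83+89-16=156
Step 5: prey: 0+0-0=0; pred: 156+0-31=125
Step 6: prey: 0+0-0=0; pred: 125+0-25=100
Step 7: prey: 0+0-0=0; pred: 100+0-20=80
Step 8: prey: 0+0-0=0; pred: 80+0-16=64
Step 9: prey: 0+0-0=0; pred: 64+0-12=52
Step 10: prey: 0+0-0=0; pred: 52+0-10=42
Step 11: prey: 0+0-0=0; pred: 42+0-8=34
Max prey = 68 at step 2

Answer: 68 2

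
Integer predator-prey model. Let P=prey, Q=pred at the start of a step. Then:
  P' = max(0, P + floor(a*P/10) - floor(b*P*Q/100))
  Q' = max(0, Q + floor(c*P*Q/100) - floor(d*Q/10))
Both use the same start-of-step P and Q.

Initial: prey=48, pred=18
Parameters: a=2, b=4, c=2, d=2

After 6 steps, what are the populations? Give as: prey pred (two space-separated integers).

Answer: 0 17

Derivation:
Step 1: prey: 48+9-34=23; pred: 18+17-3=32
Step 2: prey: 23+4-29=0; pred: 32+14-6=40
Step 3: prey: 0+0-0=0; pred: 40+0-8=32
Step 4: prey: 0+0-0=0; pred: 32+0-6=26
Step 5: prey: 0+0-0=0; pred: 26+0-5=21
Step 6: prey: 0+0-0=0; pred: 21+0-4=17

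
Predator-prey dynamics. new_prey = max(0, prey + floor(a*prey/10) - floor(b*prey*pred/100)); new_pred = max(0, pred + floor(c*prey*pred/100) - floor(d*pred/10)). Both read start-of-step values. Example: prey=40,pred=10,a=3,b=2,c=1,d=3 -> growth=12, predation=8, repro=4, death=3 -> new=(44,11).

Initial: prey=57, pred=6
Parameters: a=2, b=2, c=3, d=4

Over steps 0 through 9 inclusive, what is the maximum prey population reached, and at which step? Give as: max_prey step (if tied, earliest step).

Answer: 62 1

Derivation:
Step 1: prey: 57+11-6=62; pred: 6+10-2=14
Step 2: prey: 62+12-17=57; pred: 14+26-5=35
Step 3: prey: 57+11-39=29; pred: 35+59-14=80
Step 4: prey: 29+5-46=0; pred: 80+69-32=117
Step 5: prey: 0+0-0=0; pred: 117+0-46=71
Step 6: prey: 0+0-0=0; pred: 71+0-28=43
Step 7: prey: 0+0-0=0; pred: 43+0-17=26
Step 8: prey: 0+0-0=0; pred: 26+0-10=16
Step 9: prey: 0+0-0=0; pred: 16+0-6=10
Max prey = 62 at step 1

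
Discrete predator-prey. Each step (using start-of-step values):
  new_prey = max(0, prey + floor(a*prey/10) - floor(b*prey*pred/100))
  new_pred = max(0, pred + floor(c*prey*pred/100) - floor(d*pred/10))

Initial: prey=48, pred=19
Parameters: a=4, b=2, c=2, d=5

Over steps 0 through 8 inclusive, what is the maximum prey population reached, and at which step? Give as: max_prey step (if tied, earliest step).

Step 1: prey: 48+19-18=49; pred: 19+18-9=28
Step 2: prey: 49+19-27=41; pred: 28+27-14=41
Step 3: prey: 41+16-33=24; pred: 41+33-20=54
Step 4: prey: 24+9-25=8; pred: 54+25-27=52
Step 5: prey: 8+3-8=3; pred: 52+8-26=34
Step 6: prey: 3+1-2=2; pred: 34+2-17=19
Step 7: prey: 2+0-0=2; pred: 19+0-9=10
Step 8: prey: 2+0-0=2; pred: 10+0-5=5
Max prey = 49 at step 1

Answer: 49 1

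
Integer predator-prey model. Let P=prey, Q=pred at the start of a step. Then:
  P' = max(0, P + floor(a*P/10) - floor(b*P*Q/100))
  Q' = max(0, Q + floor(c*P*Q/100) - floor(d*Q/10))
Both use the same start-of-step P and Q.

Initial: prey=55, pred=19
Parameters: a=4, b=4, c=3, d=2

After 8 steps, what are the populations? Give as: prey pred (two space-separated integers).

Step 1: prey: 55+22-41=36; pred: 19+31-3=47
Step 2: prey: 36+14-67=0; pred: 47+50-9=88
Step 3: prey: 0+0-0=0; pred: 88+0-17=71
Step 4: prey: 0+0-0=0; pred: 71+0-14=57
Step 5: prey: 0+0-0=0; pred: 57+0-11=46
Step 6: prey: 0+0-0=0; pred: 46+0-9=37
Step 7: prey: 0+0-0=0; pred: 37+0-7=30
Step 8: prey: 0+0-0=0; pred: 30+0-6=24

Answer: 0 24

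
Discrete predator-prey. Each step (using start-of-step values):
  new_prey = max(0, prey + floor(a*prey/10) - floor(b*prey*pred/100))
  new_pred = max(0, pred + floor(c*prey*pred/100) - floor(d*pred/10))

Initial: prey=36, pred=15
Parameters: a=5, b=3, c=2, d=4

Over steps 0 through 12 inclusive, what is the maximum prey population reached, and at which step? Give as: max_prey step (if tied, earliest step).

Step 1: prey: 36+18-16=38; pred: 15+10-6=19
Step 2: prey: 38+19-21=36; pred: 19+14-7=26
Step 3: prey: 36+18-28=26; pred: 26+18-10=34
Step 4: prey: 26+13-26=13; pred: 34+17-13=38
Step 5: prey: 13+6-14=5; pred: 38+9-15=32
Step 6: prey: 5+2-4=3; pred: 32+3-12=23
Step 7: prey: 3+1-2=2; pred: 23+1-9=15
Step 8: prey: 2+1-0=3; pred: 15+0-6=9
Step 9: prey: 3+1-0=4; pred: 9+0-3=6
Step 10: prey: 4+2-0=6; pred: 6+0-2=4
Step 11: prey: 6+3-0=9; pred: 4+0-1=3
Step 12: prey: 9+4-0=13; pred: 3+0-1=2
Max prey = 38 at step 1

Answer: 38 1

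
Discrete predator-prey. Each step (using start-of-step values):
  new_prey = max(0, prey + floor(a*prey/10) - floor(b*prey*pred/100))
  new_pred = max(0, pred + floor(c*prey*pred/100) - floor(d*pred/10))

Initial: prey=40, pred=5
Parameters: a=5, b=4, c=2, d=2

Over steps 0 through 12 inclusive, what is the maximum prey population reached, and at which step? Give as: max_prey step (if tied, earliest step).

Answer: 62 2

Derivation:
Step 1: prey: 40+20-8=52; pred: 5+4-1=8
Step 2: prey: 52+26-16=62; pred: 8+8-1=15
Step 3: prey: 62+31-37=56; pred: 15+18-3=30
Step 4: prey: 56+28-67=17; pred: 30+33-6=57
Step 5: prey: 17+8-38=0; pred: 57+19-11=65
Step 6: prey: 0+0-0=0; pred: 65+0-13=52
Step 7: prey: 0+0-0=0; pred: 52+0-10=42
Step 8: prey: 0+0-0=0; pred: 42+0-8=34
Step 9: prey: 0+0-0=0; pred: 34+0-6=28
Step 10: prey: 0+0-0=0; pred: 28+0-5=23
Step 11: prey: 0+0-0=0; pred: 23+0-4=19
Step 12: prey: 0+0-0=0; pred: 19+0-3=16
Max prey = 62 at step 2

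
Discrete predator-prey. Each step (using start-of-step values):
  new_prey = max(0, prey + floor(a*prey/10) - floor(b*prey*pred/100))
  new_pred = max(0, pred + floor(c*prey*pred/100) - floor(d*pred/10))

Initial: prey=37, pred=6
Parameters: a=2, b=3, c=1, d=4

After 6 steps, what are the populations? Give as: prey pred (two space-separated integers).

Answer: 39 6

Derivation:
Step 1: prey: 37+7-6=38; pred: 6+2-2=6
Step 2: prey: 38+7-6=39; pred: 6+2-2=6
Step 3: prey: 39+7-7=39; pred: 6+2-2=6
Step 4: prey: 39+7-7=39; pred: 6+2-2=6
Step 5: prey: 39+7-7=39; pred: 6+2-2=6
Step 6: prey: 39+7-7=39; pred: 6+2-2=6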